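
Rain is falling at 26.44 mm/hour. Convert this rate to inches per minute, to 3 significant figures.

26.44 mm/hour × 0.0393701 in/mm × 0.0166667 hour/minute = 0.0173 in/minute.

0.0173 in/minute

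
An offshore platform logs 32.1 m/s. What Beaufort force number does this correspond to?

32.1 m/s lies in the Beaufort 11 band (violent storm, 28.5–32.6 m/s).

Beaufort force 11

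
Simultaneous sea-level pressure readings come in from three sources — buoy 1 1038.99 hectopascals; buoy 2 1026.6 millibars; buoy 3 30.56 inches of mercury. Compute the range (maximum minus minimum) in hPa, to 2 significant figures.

buoy 2: 1026.6 mb = 1026.60 hPa.
buoy 3: 30.56 inHg = 1034.88 hPa.
Spread: 1038.99 − 1026.60 = 12 hPa.

12 hPa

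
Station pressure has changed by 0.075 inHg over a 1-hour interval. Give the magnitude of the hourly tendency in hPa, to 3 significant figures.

0.075 inHg / 1 h × 33.8639 hPa/inHg = 2.54 hPa/h.

2.54 hPa per hour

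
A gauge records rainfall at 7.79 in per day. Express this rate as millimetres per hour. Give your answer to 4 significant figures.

8.244 mm/hour

7.79 in/day × 25.4 mm/in × 0.0416667 day/hour = 8.244 mm/hour.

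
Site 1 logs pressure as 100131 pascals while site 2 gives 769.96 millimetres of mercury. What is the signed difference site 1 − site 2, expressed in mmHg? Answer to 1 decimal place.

-18.9 mmHg

site 1: 100131 Pa = 751.044 mmHg.
Difference: 751.044 − 769.960 = -18.9 mmHg.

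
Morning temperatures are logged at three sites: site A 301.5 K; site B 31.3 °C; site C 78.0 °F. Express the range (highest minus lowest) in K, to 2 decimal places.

5.74 K

site A: 301.5 K = 28.350 °C.
site C: 78.0 °F = 25.556 °C.
Spread: 31.300 − 25.556 = 5.744 °C.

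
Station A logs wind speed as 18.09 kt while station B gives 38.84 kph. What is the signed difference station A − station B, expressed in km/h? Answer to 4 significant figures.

-5.337 km/h

station A: 18.09 kt = 33.50268 km/h.
Difference: 33.50268 − 38.84000 = -5.337 km/h.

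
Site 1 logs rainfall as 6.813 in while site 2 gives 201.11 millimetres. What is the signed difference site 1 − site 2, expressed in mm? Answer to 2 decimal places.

-28.06 mm

site 1: 6.813 in = 173.0502 mm.
Difference: 173.0502 − 201.1100 = -28.06 mm.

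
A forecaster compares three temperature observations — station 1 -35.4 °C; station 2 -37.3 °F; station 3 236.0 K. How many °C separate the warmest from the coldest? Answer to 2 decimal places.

3.10 °C

station 2: -37.3 °F = -38.500 °C.
station 3: 236.0 K = -37.150 °C.
Spread: (-35.400) − (-38.500) = 3.100 °C.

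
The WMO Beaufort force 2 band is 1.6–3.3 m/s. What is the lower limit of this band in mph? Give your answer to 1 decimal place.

3.6 mph

1.6–3.3 m/s × 2.237 = 3.6–7.4 mph.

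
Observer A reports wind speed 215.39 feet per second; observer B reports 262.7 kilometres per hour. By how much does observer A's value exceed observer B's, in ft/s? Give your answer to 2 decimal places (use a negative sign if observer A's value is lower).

-24.02 ft/s

observer B: 262.7 km/h = 239.4102 ft/s.
Difference: 215.3900 − 239.4102 = -24.02 ft/s.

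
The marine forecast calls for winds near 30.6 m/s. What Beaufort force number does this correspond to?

Beaufort force 11

30.6 m/s lies in the Beaufort 11 band (violent storm, 28.5–32.6 m/s).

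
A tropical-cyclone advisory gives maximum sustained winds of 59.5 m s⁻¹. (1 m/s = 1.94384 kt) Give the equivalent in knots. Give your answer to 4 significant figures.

1 m/s = 1.94384 kt, so 59.5 × 1.94384 = 115.7 kt.

115.7 kt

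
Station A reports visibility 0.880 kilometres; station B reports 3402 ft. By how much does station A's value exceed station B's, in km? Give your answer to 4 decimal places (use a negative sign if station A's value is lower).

-0.1569 km

station B: 3402 ft = 1.036930 km.
Difference: 0.880000 − 1.036930 = -0.1569 km.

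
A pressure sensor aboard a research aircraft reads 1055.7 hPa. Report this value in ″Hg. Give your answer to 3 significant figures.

1 hPa = 0.02953 inHg, so 1055.7 × 0.02953 = 31.2 inHg.

31.2 inHg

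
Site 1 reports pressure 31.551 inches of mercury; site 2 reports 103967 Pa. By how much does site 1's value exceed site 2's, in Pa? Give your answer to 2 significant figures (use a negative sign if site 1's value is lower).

site 1: 31.551 inHg = 106843.96 Pa.
Difference: 106843.96 − 103967.00 = 2900 Pa.

2900 Pa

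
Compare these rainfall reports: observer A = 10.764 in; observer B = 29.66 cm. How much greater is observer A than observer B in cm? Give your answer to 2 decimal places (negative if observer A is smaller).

-2.32 cm

observer A: 10.764 in = 27.3406 cm.
Difference: 27.3406 − 29.6600 = -2.32 cm.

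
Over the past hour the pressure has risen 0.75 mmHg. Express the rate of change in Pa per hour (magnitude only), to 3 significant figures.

0.75 mmHg / 1 h × 133.322 Pa/mmHg = 100 Pa/h.

100 Pa per hour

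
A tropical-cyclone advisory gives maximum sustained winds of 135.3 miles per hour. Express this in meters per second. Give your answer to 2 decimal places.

60.48 m/s

1 mph = 0.44704 m/s, so 135.3 × 0.44704 = 60.48 m/s.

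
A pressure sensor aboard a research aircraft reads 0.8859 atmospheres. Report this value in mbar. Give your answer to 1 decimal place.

897.6 mb

1 atm = 1013.25 mb, so 0.8859 × 1013.25 = 897.6 mb.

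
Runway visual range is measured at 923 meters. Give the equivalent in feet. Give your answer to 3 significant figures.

1 m = 3.28084 ft, so 923 × 3.28084 = 3030 ft.

3030 ft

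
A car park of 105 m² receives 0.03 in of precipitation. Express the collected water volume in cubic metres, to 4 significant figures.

0.08001 cubic metres

Depth: 0.03 in × 25.4 = 0.762 mm.
1 mm over 1 m² is 1 L, so volume = 0.762 × 105 = 80.01 L = 0.08001 m³.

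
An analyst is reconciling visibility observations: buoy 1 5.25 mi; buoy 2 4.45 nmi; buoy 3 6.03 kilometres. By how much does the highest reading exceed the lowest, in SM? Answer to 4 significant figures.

buoy 2: 4.45 nmi = 5.12097 SM.
buoy 3: 6.03 km = 3.74687 SM.
Spread: 5.25000 − 3.74687 = 1.503 SM.

1.503 SM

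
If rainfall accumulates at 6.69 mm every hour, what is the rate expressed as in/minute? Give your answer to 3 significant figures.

0.00439 in/minute

6.69 mm/hour × 0.0393701 in/mm × 0.0166667 hour/minute = 0.00439 in/minute.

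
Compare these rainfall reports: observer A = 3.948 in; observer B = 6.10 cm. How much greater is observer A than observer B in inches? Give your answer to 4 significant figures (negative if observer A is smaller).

observer B: 6.10 cm = 2.40157 in.
Difference: 3.94800 − 2.40157 = 1.546 in.

1.546 in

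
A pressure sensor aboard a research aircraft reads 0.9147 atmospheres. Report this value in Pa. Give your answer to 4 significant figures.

92680 Pa

1 atm = 101325 Pa, so 0.9147 × 101325 = 92680 Pa.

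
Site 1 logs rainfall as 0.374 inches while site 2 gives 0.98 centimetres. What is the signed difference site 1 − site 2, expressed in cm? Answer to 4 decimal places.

site 1: 0.374 in = 0.949960 cm.
Difference: 0.949960 − 0.980000 = -0.0300 cm.

-0.0300 cm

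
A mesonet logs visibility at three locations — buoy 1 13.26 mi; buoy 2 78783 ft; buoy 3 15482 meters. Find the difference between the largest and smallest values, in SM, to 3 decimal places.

buoy 2: 78783 ft = 14.92102 SM.
buoy 3: 15482 m = 9.62007 SM.
Spread: 14.92102 − 9.62007 = 5.301 SM.

5.301 SM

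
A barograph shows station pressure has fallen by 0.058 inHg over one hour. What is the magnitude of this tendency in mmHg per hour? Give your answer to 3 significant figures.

0.058 inHg / 1 h × 25.4 mmHg/inHg = 1.47 mmHg/h.

1.47 mmHg per hour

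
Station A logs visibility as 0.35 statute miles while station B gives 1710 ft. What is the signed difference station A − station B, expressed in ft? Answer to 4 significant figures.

station A: 0.35 SM = 1848.000 ft.
Difference: 1848.000 − 1710.000 = 138.0 ft.

138.0 ft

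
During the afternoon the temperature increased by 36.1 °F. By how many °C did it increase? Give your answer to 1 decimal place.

A change of 1 °C equals a change of 1.8 °F: Δ°C = 36.1 × 0.5556 = 20.1 °C.

20.1 °C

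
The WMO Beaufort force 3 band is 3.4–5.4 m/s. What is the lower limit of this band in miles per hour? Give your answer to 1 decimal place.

3.4–5.4 m/s × 2.237 = 7.6–12.1 mph.

7.6 mph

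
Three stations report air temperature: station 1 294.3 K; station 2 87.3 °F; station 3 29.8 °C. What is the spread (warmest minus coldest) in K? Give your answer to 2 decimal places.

9.57 K

station 1: 294.3 K = 21.150 °C.
station 2: 87.3 °F = 30.722 °C.
Spread: 30.722 − 21.150 = 9.572 °C.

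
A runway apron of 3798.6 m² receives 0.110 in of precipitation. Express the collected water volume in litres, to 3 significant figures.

Depth: 0.110 in × 25.4 = 2.794 mm.
1 mm over 1 m² is 1 L, so volume = 2.794 × 3798.6 = 10613.288 L ≈ 10600 L.

10600 litres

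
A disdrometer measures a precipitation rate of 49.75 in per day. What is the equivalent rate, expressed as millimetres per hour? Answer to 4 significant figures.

49.75 in/day × 25.4 mm/in × 0.0416667 day/hour = 52.65 mm/hour.

52.65 mm/hour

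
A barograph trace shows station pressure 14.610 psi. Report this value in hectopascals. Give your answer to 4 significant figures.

1007 hPa

1 psi = 68.9476 hPa, so 14.610 × 68.9476 = 1007 hPa.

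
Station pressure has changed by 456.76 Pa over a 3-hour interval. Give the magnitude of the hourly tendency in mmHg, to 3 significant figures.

456.76 Pa / 3 h × 0.00750062 mmHg/Pa = 1.14 mmHg/h.

1.14 mmHg per hour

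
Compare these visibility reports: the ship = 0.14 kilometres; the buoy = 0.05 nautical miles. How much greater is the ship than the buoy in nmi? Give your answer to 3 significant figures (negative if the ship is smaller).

0.0256 nmi

the ship: 0.14 km = 0.075594 nmi.
Difference: 0.075594 − 0.050000 = 0.0256 nmi.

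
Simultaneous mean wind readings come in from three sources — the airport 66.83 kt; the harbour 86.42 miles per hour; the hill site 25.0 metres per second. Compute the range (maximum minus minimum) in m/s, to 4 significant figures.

the airport: 66.83 kt = 34.3803 m/s.
the harbour: 86.42 mph = 38.6332 m/s.
Spread: 38.6332 − 25.0000 = 13.63 m/s.

13.63 m/s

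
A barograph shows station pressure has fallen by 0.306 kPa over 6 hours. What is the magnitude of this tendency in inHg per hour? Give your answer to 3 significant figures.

0.306 kPa / 6 h × 0.2953 inHg/kPa = 0.0151 inHg/h.

0.0151 inHg per hour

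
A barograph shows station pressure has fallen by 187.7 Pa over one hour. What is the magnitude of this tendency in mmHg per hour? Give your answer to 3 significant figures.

187.7 Pa / 1 h × 0.00750062 mmHg/Pa = 1.41 mmHg/h.

1.41 mmHg per hour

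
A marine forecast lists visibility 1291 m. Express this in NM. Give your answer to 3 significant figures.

0.697 nmi

1 m = 0.000539957 nmi, so 1291 × 0.000539957 = 0.697 nmi.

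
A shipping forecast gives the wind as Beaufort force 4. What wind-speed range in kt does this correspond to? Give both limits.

Beaufort 4 (moderate breeze) spans 11–16 knots.

11 to 16 kt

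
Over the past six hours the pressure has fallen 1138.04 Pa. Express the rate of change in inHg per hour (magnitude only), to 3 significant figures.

1138.04 Pa / 6 h × 0.0002953 inHg/Pa = 0.0560 inHg/h.

0.0560 inHg per hour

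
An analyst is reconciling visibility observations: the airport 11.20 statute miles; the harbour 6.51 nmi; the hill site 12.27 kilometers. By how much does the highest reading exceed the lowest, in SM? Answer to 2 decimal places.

3.71 SM

the harbour: 6.51 nmi = 7.4916 SM.
the hill site: 12.27 km = 7.6242 SM.
Spread: 11.2000 − 7.4916 = 3.71 SM.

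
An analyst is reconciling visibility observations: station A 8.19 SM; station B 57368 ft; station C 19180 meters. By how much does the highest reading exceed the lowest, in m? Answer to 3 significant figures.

station A: 8.19 SM = 13180.53 m.
station B: 57368 ft = 17485.77 m.
Spread: 19180.00 − 13180.53 = 6000 m.

6000 m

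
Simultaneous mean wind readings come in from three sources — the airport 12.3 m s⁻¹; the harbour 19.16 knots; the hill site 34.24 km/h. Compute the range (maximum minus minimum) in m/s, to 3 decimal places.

2.789 m/s

the harbour: 19.16 kt = 9.85676 m/s.
the hill site: 34.24 km/h = 9.51111 m/s.
Spread: 12.30000 − 9.51111 = 2.789 m/s.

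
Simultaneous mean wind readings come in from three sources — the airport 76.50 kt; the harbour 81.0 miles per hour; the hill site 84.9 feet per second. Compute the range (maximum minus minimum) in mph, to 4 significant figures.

the airport: 76.50 kt = 88.0346 mph.
the hill site: 84.9 ft/s = 57.8864 mph.
Spread: 88.0346 − 57.8864 = 30.15 mph.

30.15 mph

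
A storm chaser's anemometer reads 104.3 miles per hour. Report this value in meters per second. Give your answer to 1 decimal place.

46.6 m/s

1 mph = 0.44704 m/s, so 104.3 × 0.44704 = 46.6 m/s.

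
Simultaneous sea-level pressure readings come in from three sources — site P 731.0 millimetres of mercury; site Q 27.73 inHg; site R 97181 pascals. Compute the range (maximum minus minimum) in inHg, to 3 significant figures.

1.05 inHg

site P: 731.0 mmHg = 28.7795 inHg.
site R: 97181 Pa = 28.6975 inHg.
Spread: 28.7795 − 27.7300 = 1.05 inHg.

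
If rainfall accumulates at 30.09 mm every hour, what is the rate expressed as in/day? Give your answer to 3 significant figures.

28.4 in/day

30.09 mm/hour × 0.0393701 in/mm × 24 hour/day = 28.4 in/day.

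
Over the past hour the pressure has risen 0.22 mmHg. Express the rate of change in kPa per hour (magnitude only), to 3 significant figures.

0.22 mmHg / 1 h × 0.133322 kPa/mmHg = 0.0293 kPa/h.

0.0293 kPa per hour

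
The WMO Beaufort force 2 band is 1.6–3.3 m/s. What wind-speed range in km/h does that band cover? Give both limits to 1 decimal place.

1.6–3.3 m/s × 3.6 = 5.8–11.9 km/h.

5.8 to 11.9 km/h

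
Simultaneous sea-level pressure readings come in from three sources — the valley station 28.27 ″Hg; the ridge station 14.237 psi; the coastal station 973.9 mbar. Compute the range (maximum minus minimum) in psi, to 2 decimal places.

0.35 psi

the valley station: 28.27 inHg = 13.8849 psi.
the coastal station: 973.9 mb = 14.1252 psi.
Spread: 14.2370 − 13.8849 = 0.35 psi.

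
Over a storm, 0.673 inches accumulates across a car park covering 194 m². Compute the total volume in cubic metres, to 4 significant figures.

3.316 cubic metres

Depth: 0.673 in × 25.4 = 17.0942 mm.
1 mm over 1 m² is 1 L, so volume = 17.0942 × 194 = 3316.2748 L = 3.316 m³.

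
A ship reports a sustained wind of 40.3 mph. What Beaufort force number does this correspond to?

Beaufort force 8

40.3 mph = 18.0 m/s, which is Beaufort 8 (gale, 17.2–20.7 m/s).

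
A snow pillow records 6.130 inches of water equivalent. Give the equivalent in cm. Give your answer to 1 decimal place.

1 in = 2.54 cm, so 6.130 × 2.54 = 15.6 cm.

15.6 cm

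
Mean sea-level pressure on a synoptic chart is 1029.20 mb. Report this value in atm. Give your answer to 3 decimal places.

1.016 atm

1 mb = 0.000986923 atm, so 1029.20 × 0.000986923 = 1.016 atm.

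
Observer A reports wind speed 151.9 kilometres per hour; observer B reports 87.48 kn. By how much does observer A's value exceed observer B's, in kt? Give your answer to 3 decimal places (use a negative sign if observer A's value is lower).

observer A: 151.9 km/h = 82.01944 kt.
Difference: 82.01944 − 87.48000 = -5.461 kt.

-5.461 kt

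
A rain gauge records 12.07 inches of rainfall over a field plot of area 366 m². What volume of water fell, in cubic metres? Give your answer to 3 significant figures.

Depth: 12.07 in × 25.4 = 306.578 mm.
1 mm over 1 m² is 1 L, so volume = 306.578 × 366 = 112207.55 L = 112 m³.

112 cubic metres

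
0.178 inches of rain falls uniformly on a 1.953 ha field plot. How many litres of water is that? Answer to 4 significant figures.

88300 litres

Depth: 0.178 in × 25.4 = 4.5212 mm.
Area: 1.953 ha = 19530 m².
1 mm over 1 m² is 1 L, so volume = 4.5212 × 19530 = 88299.036 L ≈ 88300 L.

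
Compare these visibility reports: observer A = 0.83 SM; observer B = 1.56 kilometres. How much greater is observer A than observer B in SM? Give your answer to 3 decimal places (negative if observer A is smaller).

-0.139 SM

observer B: 1.56 km = 0.96934 SM.
Difference: 0.83000 − 0.96934 = -0.139 SM.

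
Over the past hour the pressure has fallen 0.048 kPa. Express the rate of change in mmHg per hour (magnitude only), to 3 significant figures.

0.360 mmHg per hour

0.048 kPa / 1 h × 7.50062 mmHg/kPa = 0.360 mmHg/h.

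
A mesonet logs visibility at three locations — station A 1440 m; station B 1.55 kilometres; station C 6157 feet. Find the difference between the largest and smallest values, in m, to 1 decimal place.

station B: 1.55 km = 1550.000 m.
station C: 6157 ft = 1876.654 m.
Spread: 1876.654 − 1440.000 = 436.7 m.

436.7 m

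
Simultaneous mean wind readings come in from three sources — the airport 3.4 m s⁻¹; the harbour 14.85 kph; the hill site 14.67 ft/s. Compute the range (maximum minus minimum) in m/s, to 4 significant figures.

the harbour: 14.85 km/h = 4.12500 m/s.
the hill site: 14.67 ft/s = 4.47142 m/s.
Spread: 4.47142 − 3.40000 = 1.071 m/s.

1.071 m/s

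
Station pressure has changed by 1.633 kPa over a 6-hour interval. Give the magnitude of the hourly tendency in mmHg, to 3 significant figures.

1.633 kPa / 6 h × 7.50062 mmHg/kPa = 2.04 mmHg/h.

2.04 mmHg per hour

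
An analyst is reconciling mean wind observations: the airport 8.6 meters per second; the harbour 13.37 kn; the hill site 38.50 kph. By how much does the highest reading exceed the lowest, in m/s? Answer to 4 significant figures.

the harbour: 13.37 kt = 6.87812 m/s.
the hill site: 38.50 km/h = 10.69444 m/s.
Spread: 10.69444 − 6.87812 = 3.816 m/s.

3.816 m/s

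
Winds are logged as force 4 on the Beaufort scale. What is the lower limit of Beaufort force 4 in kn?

Beaufort 4 (moderate breeze) spans 11–16 knots.

11 kt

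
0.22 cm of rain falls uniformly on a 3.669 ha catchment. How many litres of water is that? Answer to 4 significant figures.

80720 litres

Depth: 0.22 cm × 10 = 2.2 mm.
Area: 3.669 ha = 36690 m².
1 mm over 1 m² is 1 L, so volume = 2.2 × 36690 = 80718 L ≈ 80720 L.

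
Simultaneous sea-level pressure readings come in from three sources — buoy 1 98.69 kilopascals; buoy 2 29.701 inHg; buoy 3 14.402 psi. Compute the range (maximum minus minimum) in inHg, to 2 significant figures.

buoy 1: 98.69 kPa = 29.1431 inHg.
buoy 3: 14.402 psi = 29.3228 inHg.
Spread: 29.7010 − 29.1431 = 0.56 inHg.

0.56 inHg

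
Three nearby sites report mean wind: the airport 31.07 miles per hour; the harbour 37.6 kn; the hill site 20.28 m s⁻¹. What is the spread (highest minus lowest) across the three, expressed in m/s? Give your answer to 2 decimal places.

6.39 m/s

the airport: 31.07 mph = 13.8895 m/s.
the harbour: 37.6 kt = 19.3431 m/s.
Spread: 20.2800 − 13.8895 = 6.39 m/s.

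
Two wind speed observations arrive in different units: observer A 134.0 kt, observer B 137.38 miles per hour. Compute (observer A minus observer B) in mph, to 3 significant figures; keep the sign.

16.8 mph

observer A: 134.0 kt = 154.204 mph.
Difference: 154.204 − 137.380 = 16.8 mph.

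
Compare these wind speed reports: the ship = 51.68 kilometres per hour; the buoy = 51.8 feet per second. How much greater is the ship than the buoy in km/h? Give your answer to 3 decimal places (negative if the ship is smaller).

-5.159 km/h

the buoy: 51.8 ft/s = 56.83910 km/h.
Difference: 51.68000 − 56.83910 = -5.159 km/h.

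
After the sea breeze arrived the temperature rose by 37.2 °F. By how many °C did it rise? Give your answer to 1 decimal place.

A change of 1 °C equals a change of 1.8 °F: Δ°C = 37.2 × 0.5556 = 20.7 °C.

20.7 °C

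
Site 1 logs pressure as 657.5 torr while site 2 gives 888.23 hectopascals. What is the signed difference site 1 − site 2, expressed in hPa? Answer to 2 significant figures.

site 1: 657.5 mmHg = 876.59 hPa.
Difference: 876.59 − 888.23 = -12 hPa.

-12 hPa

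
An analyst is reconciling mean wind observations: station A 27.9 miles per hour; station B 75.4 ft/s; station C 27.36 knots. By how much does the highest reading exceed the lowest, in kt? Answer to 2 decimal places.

station A: 27.9 mph = 24.2444 kt.
station B: 75.4 ft/s = 44.6733 kt.
Spread: 44.6733 − 24.2444 = 20.43 kt.

20.43 kt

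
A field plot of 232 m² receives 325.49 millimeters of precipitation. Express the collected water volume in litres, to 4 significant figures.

1 mm over 1 m² is 1 L, so volume = 325.49 × 232 = 75513.68 L ≈ 75510 L.

75510 litres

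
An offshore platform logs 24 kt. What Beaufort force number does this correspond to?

24 kt lies in the Beaufort 6 band (strong breeze, 22–27 kt).

Beaufort force 6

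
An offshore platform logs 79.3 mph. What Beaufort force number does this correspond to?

79.3 mph = 35.5 m/s, which is Beaufort 12 (hurricane force, ≥32.7 m/s).

Beaufort force 12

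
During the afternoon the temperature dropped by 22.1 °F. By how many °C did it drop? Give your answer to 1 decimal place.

12.3 °C

Converting a difference, only the 9/5 scale factor applies: Δ°C = 22.1 × 0.5556 = 12.3 °C.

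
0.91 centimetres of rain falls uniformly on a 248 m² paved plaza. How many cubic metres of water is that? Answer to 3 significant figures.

2.26 cubic metres

Depth: 0.91 cm × 10 = 9.1 mm.
1 mm over 1 m² is 1 L, so volume = 9.1 × 248 = 2256.8 L = 2.26 m³.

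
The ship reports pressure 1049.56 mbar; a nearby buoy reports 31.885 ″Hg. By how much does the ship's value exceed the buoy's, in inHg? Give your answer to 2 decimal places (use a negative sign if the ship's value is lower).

the ship: 1049.56 mb = 30.9935 inHg.
Difference: 30.9935 − 31.8850 = -0.89 inHg.

-0.89 inHg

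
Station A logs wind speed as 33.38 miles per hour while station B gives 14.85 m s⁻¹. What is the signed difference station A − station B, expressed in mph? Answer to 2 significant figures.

0.16 mph

station B: 14.85 m/s = 33.2185 mph.
Difference: 33.3800 − 33.2185 = 0.16 mph.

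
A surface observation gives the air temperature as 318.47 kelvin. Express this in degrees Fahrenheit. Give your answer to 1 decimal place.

113.6 °F

First to °C: 45.32 °C.
Then to °F: 113.6 °F.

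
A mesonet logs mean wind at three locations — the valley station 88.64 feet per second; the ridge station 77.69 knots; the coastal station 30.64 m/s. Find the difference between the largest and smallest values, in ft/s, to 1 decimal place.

the ridge station: 77.69 kt = 131.126 ft/s.
the coastal station: 30.64 m/s = 100.525 ft/s.
Spread: 131.126 − 88.640 = 42.5 ft/s.

42.5 ft/s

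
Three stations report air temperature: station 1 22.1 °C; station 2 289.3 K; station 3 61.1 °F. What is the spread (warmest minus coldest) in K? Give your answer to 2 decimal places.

5.95 K

station 2: 289.3 K = 16.150 °C.
station 3: 61.1 °F = 16.167 °C.
Spread: 22.100 − 16.150 = 5.950 °C.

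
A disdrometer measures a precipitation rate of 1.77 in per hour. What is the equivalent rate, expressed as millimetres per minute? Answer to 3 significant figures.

0.749 mm/minute

1.77 in/hour × 25.4 mm/in × 0.0166667 hour/minute = 0.749 mm/minute.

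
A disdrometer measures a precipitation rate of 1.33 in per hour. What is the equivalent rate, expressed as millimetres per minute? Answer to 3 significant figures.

1.33 in/hour × 25.4 mm/in × 0.0166667 hour/minute = 0.563 mm/minute.

0.563 mm/minute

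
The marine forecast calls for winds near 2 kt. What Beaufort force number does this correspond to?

2 kt lies in the Beaufort 1 band (light air, 1–3 kt).

Beaufort force 1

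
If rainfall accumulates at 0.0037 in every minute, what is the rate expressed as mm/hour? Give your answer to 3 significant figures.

5.64 mm/hour

0.0037 in/minute × 25.4 mm/in × 60 minute/hour = 5.64 mm/hour.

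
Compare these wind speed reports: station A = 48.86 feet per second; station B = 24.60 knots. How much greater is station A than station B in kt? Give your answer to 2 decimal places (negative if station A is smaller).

station A: 48.86 ft/s = 28.9488 kt.
Difference: 28.9488 − 24.6000 = 4.35 kt.

4.35 kt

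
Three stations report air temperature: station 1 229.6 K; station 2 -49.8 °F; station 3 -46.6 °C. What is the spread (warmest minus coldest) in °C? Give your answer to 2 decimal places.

3.05 °C

station 1: 229.6 K = -43.550 °C.
station 2: -49.8 °F = -45.444 °C.
Spread: (-43.550) − (-46.600) = 3.050 °C.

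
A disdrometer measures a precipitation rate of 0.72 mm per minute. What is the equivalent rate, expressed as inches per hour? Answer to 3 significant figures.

0.72 mm/minute × 0.0393701 in/mm × 60 minute/hour = 1.70 in/hour.

1.70 in/hour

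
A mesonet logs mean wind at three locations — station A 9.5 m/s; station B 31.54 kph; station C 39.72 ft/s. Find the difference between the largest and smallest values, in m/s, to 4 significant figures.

3.346 m/s

station B: 31.54 km/h = 8.76111 m/s.
station C: 39.72 ft/s = 12.10666 m/s.
Spread: 12.10666 − 8.76111 = 3.346 m/s.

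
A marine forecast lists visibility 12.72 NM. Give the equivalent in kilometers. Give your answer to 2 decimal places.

1 nmi = 1.852 km, so 12.72 × 1.852 = 23.56 km.

23.56 km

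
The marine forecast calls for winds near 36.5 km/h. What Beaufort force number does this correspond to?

36.5 km/h = 10.1 m/s, which is Beaufort 5 (fresh breeze, 8.0–10.7 m/s).

Beaufort force 5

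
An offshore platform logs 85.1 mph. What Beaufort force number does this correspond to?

Beaufort force 12

85.1 mph = 38.0 m/s, which is Beaufort 12 (hurricane force, ≥32.7 m/s).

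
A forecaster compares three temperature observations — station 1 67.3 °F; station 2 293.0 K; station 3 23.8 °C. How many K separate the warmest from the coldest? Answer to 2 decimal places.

station 1: 67.3 °F = 19.611 °C.
station 2: 293.0 K = 19.850 °C.
Spread: 23.800 − 19.611 = 4.189 °C.

4.19 K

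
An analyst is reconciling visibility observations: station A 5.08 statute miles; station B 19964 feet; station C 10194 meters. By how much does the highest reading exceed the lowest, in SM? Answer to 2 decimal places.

2.55 SM

station B: 19964 ft = 3.7811 SM.
station C: 10194 m = 6.3343 SM.
Spread: 6.3343 − 3.7811 = 2.55 SM.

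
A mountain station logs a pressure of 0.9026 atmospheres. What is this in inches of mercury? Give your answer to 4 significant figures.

27.01 inHg

1 atm = 29.9213 inHg, so 0.9026 × 29.9213 = 27.01 inHg.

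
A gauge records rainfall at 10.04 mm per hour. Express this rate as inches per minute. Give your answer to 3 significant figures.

10.04 mm/hour × 0.0393701 in/mm × 0.0166667 hour/minute = 0.00659 in/minute.

0.00659 in/minute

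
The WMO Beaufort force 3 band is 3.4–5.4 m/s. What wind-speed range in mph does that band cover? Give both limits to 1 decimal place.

3.4–5.4 m/s × 2.237 = 7.6–12.1 mph.

7.6 to 12.1 mph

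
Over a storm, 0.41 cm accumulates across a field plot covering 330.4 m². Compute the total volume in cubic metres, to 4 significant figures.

1.355 cubic metres

Depth: 0.41 cm × 10 = 4.1 mm.
1 mm over 1 m² is 1 L, so volume = 4.1 × 330.4 = 1354.64 L = 1.355 m³.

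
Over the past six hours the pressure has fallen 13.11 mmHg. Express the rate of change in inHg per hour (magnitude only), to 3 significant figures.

0.0860 inHg per hour

13.11 mmHg / 6 h × 0.0393701 inHg/mmHg = 0.0860 inHg/h.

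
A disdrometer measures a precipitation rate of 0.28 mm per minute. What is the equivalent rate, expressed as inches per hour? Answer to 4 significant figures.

0.28 mm/minute × 0.0393701 in/mm × 60 minute/hour = 0.6614 in/hour.

0.6614 in/hour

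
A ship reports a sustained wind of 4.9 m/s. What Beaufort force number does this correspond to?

4.9 m/s lies in the Beaufort 3 band (gentle breeze, 3.4–5.4 m/s).

Beaufort force 3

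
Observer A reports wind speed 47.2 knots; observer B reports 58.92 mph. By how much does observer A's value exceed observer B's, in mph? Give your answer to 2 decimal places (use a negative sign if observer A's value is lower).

-4.60 mph

observer A: 47.2 kt = 54.3168 mph.
Difference: 54.3168 − 58.9200 = -4.60 mph.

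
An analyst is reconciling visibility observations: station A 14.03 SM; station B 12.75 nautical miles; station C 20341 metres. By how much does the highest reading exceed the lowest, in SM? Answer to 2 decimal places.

2.03 SM

station B: 12.75 nmi = 14.6724 SM.
station C: 20341 m = 12.6393 SM.
Spread: 14.6724 − 12.6393 = 2.03 SM.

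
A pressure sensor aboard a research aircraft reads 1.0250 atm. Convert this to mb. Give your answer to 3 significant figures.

1040 mb

1 atm = 1013.25 mb, so 1.0250 × 1013.25 = 1040 mb.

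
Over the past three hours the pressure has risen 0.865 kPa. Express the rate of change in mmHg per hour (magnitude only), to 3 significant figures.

0.865 kPa / 3 h × 7.50062 mmHg/kPa = 2.16 mmHg/h.

2.16 mmHg per hour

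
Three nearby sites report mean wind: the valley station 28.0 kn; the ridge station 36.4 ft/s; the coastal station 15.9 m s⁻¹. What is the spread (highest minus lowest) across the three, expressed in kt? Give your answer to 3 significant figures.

the ridge station: 36.4 ft/s = 21.5664 kt.
the coastal station: 15.9 m/s = 30.9071 kt.
Spread: 30.9071 − 21.5664 = 9.34 kt.

9.34 kt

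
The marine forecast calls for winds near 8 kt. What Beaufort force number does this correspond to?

8 kt lies in the Beaufort 3 band (gentle breeze, 7–10 kt).

Beaufort force 3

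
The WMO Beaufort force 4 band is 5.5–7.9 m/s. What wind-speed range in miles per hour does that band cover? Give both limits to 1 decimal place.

12.3 to 17.7 mph

5.5–7.9 m/s × 2.237 = 12.3–17.7 mph.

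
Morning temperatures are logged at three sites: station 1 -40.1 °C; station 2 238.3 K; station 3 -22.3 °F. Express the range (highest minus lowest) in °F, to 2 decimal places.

station 2: 238.3 K = -34.850 °C.
station 3: -22.3 °F = -30.167 °C.
Spread: (-30.167) − (-40.100) = 9.933 °C = 17.88 °F.

17.88 °F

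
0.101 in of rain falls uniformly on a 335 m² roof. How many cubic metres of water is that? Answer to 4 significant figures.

Depth: 0.101 in × 25.4 = 2.5654 mm.
1 mm over 1 m² is 1 L, so volume = 2.5654 × 335 = 859.409 L = 0.8594 m³.

0.8594 cubic metres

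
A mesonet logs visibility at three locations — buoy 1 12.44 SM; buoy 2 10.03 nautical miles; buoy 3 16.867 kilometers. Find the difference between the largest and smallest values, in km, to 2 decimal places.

buoy 1: 12.44 SM = 20.0202 km.
buoy 2: 10.03 nmi = 18.5756 km.
Spread: 20.0202 − 16.8670 = 3.15 km.

3.15 km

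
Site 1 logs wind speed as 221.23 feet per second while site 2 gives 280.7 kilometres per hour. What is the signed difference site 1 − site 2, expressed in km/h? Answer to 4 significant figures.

-37.95 km/h

site 1: 221.23 ft/s = 242.7513 km/h.
Difference: 242.7513 − 280.7000 = -37.95 km/h.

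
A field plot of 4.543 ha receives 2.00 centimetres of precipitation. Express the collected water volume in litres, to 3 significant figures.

Depth: 2.00 cm × 10 = 20 mm.
Area: 4.543 ha = 45430 m².
1 mm over 1 m² is 1 L, so volume = 20 × 45430 = 908600 L ≈ 909000 L.

909000 litres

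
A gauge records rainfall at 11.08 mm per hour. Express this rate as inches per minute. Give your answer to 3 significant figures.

0.00727 in/minute

11.08 mm/hour × 0.0393701 in/mm × 0.0166667 hour/minute = 0.00727 in/minute.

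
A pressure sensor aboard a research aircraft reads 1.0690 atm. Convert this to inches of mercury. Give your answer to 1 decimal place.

32.0 inHg

1 atm = 29.9213 inHg, so 1.0690 × 29.9213 = 32.0 inHg.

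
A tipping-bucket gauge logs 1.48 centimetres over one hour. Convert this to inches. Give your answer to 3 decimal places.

1 cm = 0.393701 in, so 1.48 × 0.393701 = 0.583 in.

0.583 in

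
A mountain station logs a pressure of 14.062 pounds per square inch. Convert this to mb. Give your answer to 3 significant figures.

970 mb

1 psi = 68.9476 mb, so 14.062 × 68.9476 = 970 mb.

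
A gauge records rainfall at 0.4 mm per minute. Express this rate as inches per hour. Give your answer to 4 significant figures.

0.9449 in/hour

0.4 mm/minute × 0.0393701 in/mm × 60 minute/hour = 0.9449 in/hour.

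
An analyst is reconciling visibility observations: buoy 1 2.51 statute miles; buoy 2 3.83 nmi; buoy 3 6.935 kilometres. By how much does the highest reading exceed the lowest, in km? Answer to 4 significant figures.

3.054 km

buoy 1: 2.51 SM = 4.03945 km.
buoy 2: 3.83 nmi = 7.09316 km.
Spread: 7.09316 − 4.03945 = 3.054 km.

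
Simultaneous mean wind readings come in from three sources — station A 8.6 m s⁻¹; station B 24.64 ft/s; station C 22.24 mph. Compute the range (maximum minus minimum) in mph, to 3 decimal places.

station A: 8.6 m/s = 19.23765 mph.
station B: 24.64 ft/s = 16.80000 mph.
Spread: 22.24000 − 16.80000 = 5.440 mph.

5.440 mph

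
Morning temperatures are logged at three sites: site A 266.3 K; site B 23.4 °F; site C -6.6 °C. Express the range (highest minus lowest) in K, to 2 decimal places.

2.07 K

site A: 266.3 K = -6.850 °C.
site B: 23.4 °F = -4.778 °C.
Spread: (-4.778) − (-6.850) = 2.072 °C.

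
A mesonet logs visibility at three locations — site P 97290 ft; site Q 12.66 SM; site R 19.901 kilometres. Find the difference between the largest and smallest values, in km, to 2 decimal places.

site P: 97290 ft = 29.6540 km.
site Q: 12.66 SM = 20.3743 km.
Spread: 29.6540 − 19.9010 = 9.75 km.

9.75 km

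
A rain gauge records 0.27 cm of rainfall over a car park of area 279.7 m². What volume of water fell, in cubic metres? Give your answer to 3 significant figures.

Depth: 0.27 cm × 10 = 2.7 mm.
1 mm over 1 m² is 1 L, so volume = 2.7 × 279.7 = 755.19 L = 0.755 m³.

0.755 cubic metres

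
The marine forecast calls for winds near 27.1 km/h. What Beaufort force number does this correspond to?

27.1 km/h = 7.5 m/s, which is Beaufort 4 (moderate breeze, 5.5–7.9 m/s).

Beaufort force 4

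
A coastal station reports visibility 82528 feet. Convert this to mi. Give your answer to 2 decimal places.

1 ft = 0.000189394 SM, so 82528 × 0.000189394 = 15.63 SM.

15.63 SM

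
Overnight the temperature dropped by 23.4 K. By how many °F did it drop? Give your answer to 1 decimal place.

42.1 °F

A change of 1 °C equals a change of 1.8 °F: Δ°F = 23.4 × 1.8 = 42.1 °F.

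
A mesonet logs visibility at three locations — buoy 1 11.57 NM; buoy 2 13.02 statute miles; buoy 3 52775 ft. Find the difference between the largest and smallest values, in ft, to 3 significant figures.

17500 ft

buoy 1: 11.57 nmi = 70300.66 ft.
buoy 2: 13.02 SM = 68745.60 ft.
Spread: 70300.66 − 52775.00 = 17500 ft.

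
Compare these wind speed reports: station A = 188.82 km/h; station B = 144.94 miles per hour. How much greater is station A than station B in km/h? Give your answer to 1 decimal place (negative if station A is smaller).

-44.4 km/h

station B: 144.94 mph = 233.258 km/h.
Difference: 188.820 − 233.258 = -44.4 km/h.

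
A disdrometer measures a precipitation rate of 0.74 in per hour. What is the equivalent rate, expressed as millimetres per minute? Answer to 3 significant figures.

0.313 mm/minute

0.74 in/hour × 25.4 mm/in × 0.0166667 hour/minute = 0.313 mm/minute.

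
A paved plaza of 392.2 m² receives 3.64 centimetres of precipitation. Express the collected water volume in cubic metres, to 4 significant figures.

14.28 cubic metres

Depth: 3.64 cm × 10 = 36.4 mm.
1 mm over 1 m² is 1 L, so volume = 36.4 × 392.2 = 14276.08 L = 14.28 m³.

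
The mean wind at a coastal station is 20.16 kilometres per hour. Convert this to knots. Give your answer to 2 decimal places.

10.89 kt

1 km/h = 0.539957 kt, so 20.16 × 0.539957 = 10.89 kt.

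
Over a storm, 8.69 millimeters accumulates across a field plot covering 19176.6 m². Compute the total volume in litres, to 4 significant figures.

166600 litres

1 mm over 1 m² is 1 L, so volume = 8.69 × 19176.6 = 166644.65 L ≈ 166600 L.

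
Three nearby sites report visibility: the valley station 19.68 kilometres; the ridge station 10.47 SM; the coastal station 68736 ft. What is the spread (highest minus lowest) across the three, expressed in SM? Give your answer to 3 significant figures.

2.55 SM

the valley station: 19.68 km = 12.2286 SM.
the coastal station: 68736 ft = 13.0182 SM.
Spread: 13.0182 − 10.4700 = 2.55 SM.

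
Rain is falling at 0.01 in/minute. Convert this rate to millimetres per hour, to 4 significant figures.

15.24 mm/hour

0.01 in/minute × 25.4 mm/in × 60 minute/hour = 15.24 mm/hour.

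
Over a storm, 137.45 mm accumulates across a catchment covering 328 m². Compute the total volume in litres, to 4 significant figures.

45080 litres

1 mm over 1 m² is 1 L, so volume = 137.45 × 328 = 45083.6 L ≈ 45080 L.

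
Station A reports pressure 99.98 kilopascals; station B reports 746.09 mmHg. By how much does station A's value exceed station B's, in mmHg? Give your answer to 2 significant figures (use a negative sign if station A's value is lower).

station A: 99.98 kPa = 749.912 mmHg.
Difference: 749.912 − 746.090 = 3.8 mmHg.

3.8 mmHg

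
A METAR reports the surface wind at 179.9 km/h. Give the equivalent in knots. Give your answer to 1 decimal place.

97.1 kt

1 km/h = 0.539957 kt, so 179.9 × 0.539957 = 97.1 kt.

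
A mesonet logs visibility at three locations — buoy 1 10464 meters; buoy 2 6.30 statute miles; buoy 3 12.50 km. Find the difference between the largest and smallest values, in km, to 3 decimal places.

2.361 km

buoy 1: 10464 m = 10.46400 km.
buoy 2: 6.30 SM = 10.13887 km.
Spread: 12.50000 − 10.13887 = 2.361 km.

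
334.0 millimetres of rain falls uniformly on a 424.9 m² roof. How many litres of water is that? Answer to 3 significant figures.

142000 litres

1 mm over 1 m² is 1 L, so volume = 334 × 424.9 = 141916.6 L ≈ 142000 L.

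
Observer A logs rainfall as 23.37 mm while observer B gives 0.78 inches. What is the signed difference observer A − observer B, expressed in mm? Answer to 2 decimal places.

observer B: 0.78 in = 19.8120 mm.
Difference: 23.3700 − 19.8120 = 3.56 mm.

3.56 mm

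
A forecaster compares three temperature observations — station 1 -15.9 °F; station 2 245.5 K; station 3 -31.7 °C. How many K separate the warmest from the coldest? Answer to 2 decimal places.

5.09 K

station 1: -15.9 °F = -26.611 °C.
station 2: 245.5 K = -27.650 °C.
Spread: (-26.611) − (-31.700) = 5.089 °C.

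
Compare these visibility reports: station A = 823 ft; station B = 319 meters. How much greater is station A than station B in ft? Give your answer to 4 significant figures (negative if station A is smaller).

-223.6 ft

station B: 319 m = 1046.588 ft.
Difference: 823.000 − 1046.588 = -223.6 ft.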